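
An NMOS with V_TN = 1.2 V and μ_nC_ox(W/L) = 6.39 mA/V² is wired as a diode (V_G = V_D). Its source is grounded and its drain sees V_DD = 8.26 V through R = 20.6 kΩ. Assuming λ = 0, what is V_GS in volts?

With gate tied to drain, V_GS = V_DS ≥ V_GS − V_TN, so the device is in saturation.
KCL at the drain: ½ k_n (V_GS − V_TN)² = (V_DD − V_GS)/R.
Let x = V_GS − 1.2. Then 65.8 x² + x − 7.06 = 0, giving x = 0.32 V (positive root), so V_GS = 1.52 V.
I_D = (V_DD − V_GS)/R = (8.26 − 1.52) / 20.6 = 0.327 mA.

V_GS = 1.52 V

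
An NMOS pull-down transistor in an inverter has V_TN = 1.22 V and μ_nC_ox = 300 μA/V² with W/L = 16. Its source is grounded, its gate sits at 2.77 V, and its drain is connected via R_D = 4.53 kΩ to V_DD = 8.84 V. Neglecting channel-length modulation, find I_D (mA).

V_GS = V_G = 2.77 V, so V_ov = 2.77 − 1.22 = 1.55 V.
k_n = μ_nC_ox · (W/L) = 4.8 mA/V².
Assume saturation: I_D = ½ k_n V_ov² = 0.5 × 4.8 × 1.55² = 5.77 mA, giving V_DS = V_DD − I_D R_D = 8.84 − 5.77 × 4.53 = -17.3 V.
But -17.3 V < V_ov = 1.55 V, so the device is actually in triode.
In triode I_D = k_n[V_ov V_DS − ½ V_DS²] and I_D = (V_DD − V_DS)/R_D. Equating: 10.9 V_DS² − 34.7 V_DS + 8.84 = 0, giving V_DS = 0.279 V (the root below V_ov).
I_D = (8.84 − 0.279) / 4.53 = 1.89 mA.

I_D = 1.89 mA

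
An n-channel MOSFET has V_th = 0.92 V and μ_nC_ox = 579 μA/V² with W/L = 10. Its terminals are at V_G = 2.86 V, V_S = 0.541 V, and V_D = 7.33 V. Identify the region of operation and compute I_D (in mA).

Saturation; I_D = 5.67 mA

V_GS = V_G − V_S = 2.86 − 0.541 = 2.32 V; V_DS = V_D − V_S = 7.33 − 0.541 = 6.79 V.
k_n = μ_nC_ox · (W/L) = 5.79 mA/V².
V_ov = V_GS − V_th = 2.32 − 0.92 = 1.4 V.
Since V_DS = 6.79 V ≥ V_ov = 1.4 V, the device is in saturation.
I_D = ½ k_n V_ov² = 0.5 × 5.79 × 1.4² = 5.67 mA.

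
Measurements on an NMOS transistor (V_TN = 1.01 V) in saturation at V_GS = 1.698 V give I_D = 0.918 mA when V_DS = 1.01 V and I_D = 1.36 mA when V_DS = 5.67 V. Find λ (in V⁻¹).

With V_GS fixed, I_D ∝ (1 + λ V_DS) in saturation, so I_D2/I_D1 = (1 + λ V_DS2)/(1 + λ V_DS1).
1.36/0.918 = 1.481 = (1 + 5.67 λ)/(1 + 1.01 λ).
Solving: λ (I_D1 V_DS2 − I_D2 V_DS1) = I_D2 − I_D1, so λ = (1.36 − 0.918) / (0.918 × 5.67 − 1.36 × 1.01) = 0.442 / 3.83 = 0.115 V⁻¹.

λ = 0.115 V⁻¹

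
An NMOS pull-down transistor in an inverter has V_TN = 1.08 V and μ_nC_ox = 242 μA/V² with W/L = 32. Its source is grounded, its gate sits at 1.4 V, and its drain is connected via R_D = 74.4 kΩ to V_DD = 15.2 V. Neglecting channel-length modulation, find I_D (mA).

I_D = 0.203 mA

V_GS = V_G = 1.4 V, so V_ov = 1.4 − 1.08 = 0.32 V.
k_n = μ_nC_ox · (W/L) = 7.744 mA/V².
Assume saturation: I_D = ½ k_n V_ov² = 0.5 × 7.744 × 0.32² = 0.396 mA, giving V_DS = V_DD − I_D R_D = 15.2 − 0.396 × 74.4 = -14.3 V.
But -14.3 V < V_ov = 0.32 V, so the device is actually in triode.
In triode I_D = k_n[V_ov V_DS − ½ V_DS²] and I_D = (V_DD − V_DS)/R_D. Equating: 288 V_DS² − 185.4 V_DS + 15.2 = 0, giving V_DS = 0.0965 V (the root below V_ov).
I_D = (15.2 − 0.0965) / 74.4 = 0.203 mA.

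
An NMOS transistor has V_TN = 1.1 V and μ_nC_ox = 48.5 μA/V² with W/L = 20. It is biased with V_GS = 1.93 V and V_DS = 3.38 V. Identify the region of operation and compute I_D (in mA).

k_n = μ_nC_ox · (W/L) = 0.97 mA/V².
V_ov = V_GS − V_TN = 1.93 − 1.1 = 0.83 V.
Since V_DS = 3.38 V ≥ V_ov = 0.83 V, the device is in saturation.
I_D = ½ k_n V_ov² = 0.5 × 0.97 × 0.83² = 0.334 mA.

Saturation; I_D = 0.334 mA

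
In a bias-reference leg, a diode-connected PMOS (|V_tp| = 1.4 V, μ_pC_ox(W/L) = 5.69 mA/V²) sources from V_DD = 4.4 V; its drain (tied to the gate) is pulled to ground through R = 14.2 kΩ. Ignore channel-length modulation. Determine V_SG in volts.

With gate tied to drain, V_SG = V_SD ≥ V_SG − |V_tp|, so the device is in saturation.
KCL at the drain: ½ k_p (V_SG − |V_tp|)² = (V_DD − V_SG)/R.
Let x = V_SG − 1.4. Then 40.4 x² + x − 3 = 0, giving x = 0.26 V (positive root), so V_SG = 1.66 V.
I_D = (V_DD − V_SG)/R = (4.4 − 1.66) / 14.2 = 0.193 mA.

V_SG = 1.66 V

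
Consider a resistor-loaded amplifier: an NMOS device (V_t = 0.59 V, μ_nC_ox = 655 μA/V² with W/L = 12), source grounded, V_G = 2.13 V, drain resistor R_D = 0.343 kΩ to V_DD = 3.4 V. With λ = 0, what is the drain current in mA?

V_GS = V_G = 2.13 V, so V_ov = 2.13 − 0.59 = 1.54 V.
k_n = μ_nC_ox · (W/L) = 7.86 mA/V².
Assume saturation: I_D = ½ k_n V_ov² = 0.5 × 7.86 × 1.54² = 9.32 mA, giving V_DS = V_DD − I_D R_D = 3.4 − 9.32 × 0.343 = 0.203 V.
But 0.203 V < V_ov = 1.54 V, so the device is actually in triode.
In triode I_D = k_n[V_ov V_DS − ½ V_DS²] and I_D = (V_DD − V_DS)/R_D. Equating: 1.35 V_DS² − 5.152 V_DS + 3.4 = 0, giving V_DS = 0.848 V (the root below V_ov).
I_D = (3.4 − 0.848) / 0.343 = 7.44 mA.

I_D = 7.44 mA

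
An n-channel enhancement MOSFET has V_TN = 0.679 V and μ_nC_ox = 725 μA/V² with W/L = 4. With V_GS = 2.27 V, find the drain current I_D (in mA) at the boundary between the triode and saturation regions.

At the boundary V_DS = V_ov = V_GS − V_TN = 2.27 − 0.679 = 1.59 V.
k_n = μ_nC_ox · (W/L) = 2.9 mA/V².
I_D = ½ k_n V_ov² = 0.5 × 2.9 × 1.59² = 3.67 mA.

I_D = 3.67 mA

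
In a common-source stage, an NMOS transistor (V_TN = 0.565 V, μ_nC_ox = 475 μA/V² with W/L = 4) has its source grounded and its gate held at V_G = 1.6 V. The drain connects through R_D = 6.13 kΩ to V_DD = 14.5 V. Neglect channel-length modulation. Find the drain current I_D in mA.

I_D = 1.02 mA

V_GS = V_G = 1.6 V, so V_ov = 1.6 − 0.565 = 1.04 V.
k_n = μ_nC_ox · (W/L) = 1.9 mA/V².
Assume saturation: I_D = ½ k_n V_ov² = 0.5 × 1.9 × 1.04² = 1.02 mA, giving V_DS = V_DD − I_D R_D = 14.5 − 1.02 × 6.13 = 8.26 V.
V_DS = 8.26 V ≥ V_ov = 1.04 V, confirming saturation.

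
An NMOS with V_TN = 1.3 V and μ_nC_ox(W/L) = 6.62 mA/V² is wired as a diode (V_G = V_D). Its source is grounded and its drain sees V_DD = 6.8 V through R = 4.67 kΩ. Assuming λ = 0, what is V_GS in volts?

V_GS = 1.87 V

With gate tied to drain, V_GS = V_DS ≥ V_GS − V_TN, so the device is in saturation.
KCL at the drain: ½ k_n (V_GS − V_TN)² = (V_DD − V_GS)/R.
Let x = V_GS − 1.3. Then 15.5 x² + x − 5.5 = 0, giving x = 0.565 V (positive root), so V_GS = 1.87 V.
I_D = (V_DD − V_GS)/R = (6.8 − 1.87) / 4.67 = 1.06 mA.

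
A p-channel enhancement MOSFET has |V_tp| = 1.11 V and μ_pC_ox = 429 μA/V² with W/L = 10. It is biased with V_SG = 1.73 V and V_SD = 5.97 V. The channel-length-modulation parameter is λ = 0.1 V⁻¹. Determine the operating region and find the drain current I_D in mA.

Saturation; I_D = 1.32 mA

k_p = μ_pC_ox · (W/L) = 4.29 mA/V².
V_ov = V_SG − |V_tp| = 1.73 − 1.11 = 0.62 V.
Since V_SD = 5.97 V ≥ V_ov = 0.62 V, the device is in saturation.
I_D = ½ k_p V_ov² (1 + λ V_SD) = 0.5 × 4.29 × 0.62² × (1 + 0.1 × 5.97) = 1.32 mA.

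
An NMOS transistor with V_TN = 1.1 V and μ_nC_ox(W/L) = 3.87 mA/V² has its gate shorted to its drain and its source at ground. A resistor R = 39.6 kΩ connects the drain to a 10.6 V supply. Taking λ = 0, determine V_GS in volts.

With gate tied to drain, V_GS = V_DS ≥ V_GS − V_TN, so the device is in saturation.
KCL at the drain: ½ k_n (V_GS − V_TN)² = (V_DD − V_GS)/R.
Let x = V_GS − 1.1. Then 76.6 x² + x − 9.5 = 0, giving x = 0.346 V (positive root), so V_GS = 1.45 V.
I_D = (V_DD − V_GS)/R = (10.6 − 1.45) / 39.6 = 0.231 mA.

V_GS = 1.45 V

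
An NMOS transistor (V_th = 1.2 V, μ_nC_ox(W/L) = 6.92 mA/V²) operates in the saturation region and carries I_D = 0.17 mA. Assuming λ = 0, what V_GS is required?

In saturation I_D = ½ k_n (V_GS − V_th)², so V_GS − V_th = √(2 I_D / k_n) = √(2 × 0.17 / 6.92) = 0.222 V.
V_GS = 1.2 + 0.222 = 1.42 V.

V_GS = 1.42 V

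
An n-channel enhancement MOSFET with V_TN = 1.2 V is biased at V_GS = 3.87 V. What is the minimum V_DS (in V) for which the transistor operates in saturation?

V_DS,sat = 2.67 V

The boundary between triode and saturation is V_DS = V_GS − V_TN = V_ov.
V_ov = 3.87 − 1.2 = 2.67 V.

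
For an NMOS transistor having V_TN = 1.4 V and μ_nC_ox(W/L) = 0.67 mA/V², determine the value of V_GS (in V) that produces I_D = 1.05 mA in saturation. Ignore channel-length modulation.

In saturation I_D = ½ k_n (V_GS − V_TN)², so V_GS − V_TN = √(2 I_D / k_n) = √(2 × 1.05 / 0.67) = 1.77 V.
V_GS = 1.4 + 1.77 = 3.17 V.

V_GS = 3.17 V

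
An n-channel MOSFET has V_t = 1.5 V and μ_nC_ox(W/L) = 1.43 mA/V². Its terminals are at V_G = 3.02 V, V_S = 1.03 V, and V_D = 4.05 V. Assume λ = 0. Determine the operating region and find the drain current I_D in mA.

V_GS = V_G − V_S = 3.02 − 1.03 = 1.99 V; V_DS = V_D − V_S = 4.05 − 1.03 = 3.02 V.
V_ov = V_GS − V_t = 1.99 − 1.5 = 0.49 V.
Since V_DS = 3.02 V ≥ V_ov = 0.49 V, the device is in saturation.
I_D = ½ k_n V_ov² = 0.5 × 1.43 × 0.49² = 0.172 mA.

Saturation; I_D = 0.172 mA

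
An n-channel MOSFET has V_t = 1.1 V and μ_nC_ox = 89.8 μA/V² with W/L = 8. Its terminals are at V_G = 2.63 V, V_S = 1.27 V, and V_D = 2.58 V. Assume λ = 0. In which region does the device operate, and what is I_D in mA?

Saturation; I_D = 0.0243 mA

V_GS = V_G − V_S = 2.63 − 1.27 = 1.36 V; V_DS = V_D − V_S = 2.58 − 1.27 = 1.31 V.
k_n = μ_nC_ox · (W/L) = 0.7184 mA/V².
V_ov = V_GS − V_t = 1.36 − 1.1 = 0.26 V.
Since V_DS = 1.31 V ≥ V_ov = 0.26 V, the device is in saturation.
I_D = ½ k_n V_ov² = 0.5 × 0.7184 × 0.26² = 0.0243 mA.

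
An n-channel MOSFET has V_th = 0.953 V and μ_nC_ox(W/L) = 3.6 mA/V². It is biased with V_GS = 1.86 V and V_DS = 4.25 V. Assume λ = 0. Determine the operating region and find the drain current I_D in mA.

Saturation; I_D = 1.48 mA

V_ov = V_GS − V_th = 1.86 − 0.953 = 0.907 V.
Since V_DS = 4.25 V ≥ V_ov = 0.907 V, the device is in saturation.
I_D = ½ k_n V_ov² = 0.5 × 3.6 × 0.907² = 1.48 mA.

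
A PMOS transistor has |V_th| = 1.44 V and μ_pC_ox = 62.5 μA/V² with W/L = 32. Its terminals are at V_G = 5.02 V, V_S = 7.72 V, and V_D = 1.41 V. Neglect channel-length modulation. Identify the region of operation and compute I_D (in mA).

Saturation; I_D = 1.59 mA

V_SG = V_S − V_G = 7.72 − 5.02 = 2.7 V; V_SD = V_S − V_D = 7.72 − 1.41 = 6.31 V.
k_p = μ_pC_ox · (W/L) = 2 mA/V².
V_ov = V_SG − |V_th| = 2.7 − 1.44 = 1.26 V.
Since V_SD = 6.31 V ≥ V_ov = 1.26 V, the device is in saturation.
I_D = ½ k_p V_ov² = 0.5 × 2 × 1.26² = 1.59 mA.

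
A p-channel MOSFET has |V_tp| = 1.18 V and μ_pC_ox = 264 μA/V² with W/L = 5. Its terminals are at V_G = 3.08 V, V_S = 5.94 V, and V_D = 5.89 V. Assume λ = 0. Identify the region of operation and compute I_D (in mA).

Triode; I_D = 0.109 mA

V_SG = V_S − V_G = 5.94 − 3.08 = 2.86 V; V_SD = V_S − V_D = 5.94 − 5.89 = 0.05 V.
k_p = μ_pC_ox · (W/L) = 1.32 mA/V².
V_ov = V_SG − |V_tp| = 2.86 − 1.18 = 1.68 V.
Since V_SD = 0.05 V < V_ov = 1.68 V, the device is in the triode region.
I_D = k_p [V_ov · V_SD − ½ V_SD²] = 1.32 × [1.68 × 0.05 − 0.5 × 0.05²] = 0.109 mA.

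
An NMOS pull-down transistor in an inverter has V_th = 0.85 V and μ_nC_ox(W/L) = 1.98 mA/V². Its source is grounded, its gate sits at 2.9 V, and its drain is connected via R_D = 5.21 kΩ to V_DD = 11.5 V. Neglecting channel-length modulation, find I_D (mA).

V_GS = V_G = 2.9 V, so V_ov = 2.9 − 0.85 = 2.05 V.
Assume saturation: I_D = ½ k_n V_ov² = 0.5 × 1.98 × 2.05² = 4.16 mA, giving V_DS = V_DD − I_D R_D = 11.5 − 4.16 × 5.21 = -10.2 V.
But -10.2 V < V_ov = 2.05 V, so the device is actually in triode.
In triode I_D = k_n[V_ov V_DS − ½ V_DS²] and I_D = (V_DD − V_DS)/R_D. Equating: 5.16 V_DS² − 22.15 V_DS + 11.5 = 0, giving V_DS = 0.604 V (the root below V_ov).
I_D = (11.5 − 0.604) / 5.21 = 2.09 mA.

I_D = 2.09 mA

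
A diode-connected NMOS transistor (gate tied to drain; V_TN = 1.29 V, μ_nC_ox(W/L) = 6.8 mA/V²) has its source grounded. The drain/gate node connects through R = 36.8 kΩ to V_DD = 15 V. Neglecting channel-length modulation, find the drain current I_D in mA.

I_D = 0.364 mA

With gate tied to drain, V_GS = V_DS ≥ V_GS − V_TN, so the device is in saturation.
KCL at the drain: ½ k_n (V_GS − V_TN)² = (V_DD − V_GS)/R.
Let x = V_GS − 1.29. Then 125 x² + x − 13.71 = 0, giving x = 0.327 V (positive root), so V_GS = 1.62 V.
I_D = (V_DD − V_GS)/R = (15 − 1.62) / 36.8 = 0.364 mA.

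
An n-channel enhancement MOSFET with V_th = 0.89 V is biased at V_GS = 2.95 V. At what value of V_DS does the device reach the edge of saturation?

The boundary between triode and saturation is V_DS = V_GS − V_th = V_ov.
V_ov = 2.95 − 0.89 = 2.06 V.

V_DS,sat = 2.06 V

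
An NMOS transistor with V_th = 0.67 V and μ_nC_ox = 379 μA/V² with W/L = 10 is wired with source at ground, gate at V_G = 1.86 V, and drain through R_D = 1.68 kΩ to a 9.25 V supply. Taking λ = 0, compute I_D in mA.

I_D = 2.68 mA

V_GS = V_G = 1.86 V, so V_ov = 1.86 − 0.67 = 1.19 V.
k_n = μ_nC_ox · (W/L) = 3.79 mA/V².
Assume saturation: I_D = ½ k_n V_ov² = 0.5 × 3.79 × 1.19² = 2.68 mA, giving V_DS = V_DD − I_D R_D = 9.25 − 2.68 × 1.68 = 4.74 V.
V_DS = 4.74 V ≥ V_ov = 1.19 V, confirming saturation.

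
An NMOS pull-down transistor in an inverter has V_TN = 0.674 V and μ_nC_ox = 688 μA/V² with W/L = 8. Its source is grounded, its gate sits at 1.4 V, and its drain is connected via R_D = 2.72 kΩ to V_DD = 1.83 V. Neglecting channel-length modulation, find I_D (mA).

V_GS = V_G = 1.4 V, so V_ov = 1.4 − 0.674 = 0.726 V.
k_n = μ_nC_ox · (W/L) = 5.504 mA/V².
Assume saturation: I_D = ½ k_n V_ov² = 0.5 × 5.504 × 0.726² = 1.45 mA, giving V_DS = V_DD − I_D R_D = 1.83 − 1.45 × 2.72 = -2.12 V.
But -2.12 V < V_ov = 0.726 V, so the device is actually in triode.
In triode I_D = k_n[V_ov V_DS − ½ V_DS²] and I_D = (V_DD − V_DS)/R_D. Equating: 7.49 V_DS² − 11.87 V_DS + 1.83 = 0, giving V_DS = 0.173 V (the root below V_ov).
I_D = (1.83 − 0.173) / 2.72 = 0.609 mA.

I_D = 0.609 mA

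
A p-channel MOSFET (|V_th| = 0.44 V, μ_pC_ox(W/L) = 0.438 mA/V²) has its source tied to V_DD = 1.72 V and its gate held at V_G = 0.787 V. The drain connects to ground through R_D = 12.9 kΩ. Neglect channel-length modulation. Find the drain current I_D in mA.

I_D = 0.0532 mA

V_SG = V_DD − V_G = 1.72 − 0.787 = 0.933 V, so V_ov = 0.933 − 0.44 = 0.493 V.
Assume saturation: I_D = ½ k_p V_ov² = 0.5 × 0.438 × 0.493² = 0.0532 mA, giving V_SD = V_DD − I_D R_D = 1.72 − 0.0532 × 12.9 = 1.03 V.
V_SD = 1.03 V ≥ V_ov = 0.493 V, confirming saturation.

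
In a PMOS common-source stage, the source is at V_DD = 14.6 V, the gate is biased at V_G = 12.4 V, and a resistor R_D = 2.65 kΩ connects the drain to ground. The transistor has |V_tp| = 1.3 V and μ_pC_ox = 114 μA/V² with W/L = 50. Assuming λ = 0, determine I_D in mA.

V_SG = V_DD − V_G = 14.6 − 12.4 = 2.2 V, so V_ov = 2.2 − 1.3 = 0.9 V.
k_p = μ_pC_ox · (W/L) = 5.7 mA/V².
Assume saturation: I_D = ½ k_p V_ov² = 0.5 × 5.7 × 0.9² = 2.31 mA, giving V_SD = V_DD − I_D R_D = 14.6 − 2.31 × 2.65 = 8.48 V.
V_SD = 8.48 V ≥ V_ov = 0.9 V, confirming saturation.

I_D = 2.31 mA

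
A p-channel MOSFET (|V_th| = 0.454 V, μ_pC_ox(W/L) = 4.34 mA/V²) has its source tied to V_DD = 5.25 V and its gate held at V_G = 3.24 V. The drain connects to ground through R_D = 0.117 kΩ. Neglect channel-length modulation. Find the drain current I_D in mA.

I_D = 5.25 mA

V_SG = V_DD − V_G = 5.25 − 3.24 = 2.01 V, so V_ov = 2.01 − 0.454 = 1.56 V.
Assume saturation: I_D = ½ k_p V_ov² = 0.5 × 4.34 × 1.56² = 5.25 mA, giving V_SD = V_DD − I_D R_D = 5.25 − 5.25 × 0.117 = 4.64 V.
V_SD = 4.64 V ≥ V_ov = 1.56 V, confirming saturation.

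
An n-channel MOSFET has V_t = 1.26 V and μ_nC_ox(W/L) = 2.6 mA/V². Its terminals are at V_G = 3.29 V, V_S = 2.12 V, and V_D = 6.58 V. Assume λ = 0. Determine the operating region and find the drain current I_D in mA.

V_GS = V_G − V_S = 3.29 − 2.12 = 1.17 V; V_DS = V_D − V_S = 6.58 − 2.12 = 4.46 V.
V_GS = 1.17 V < V_t = 1.26 V, so the transistor is in cutoff.

Cutoff; I_D = 0 mA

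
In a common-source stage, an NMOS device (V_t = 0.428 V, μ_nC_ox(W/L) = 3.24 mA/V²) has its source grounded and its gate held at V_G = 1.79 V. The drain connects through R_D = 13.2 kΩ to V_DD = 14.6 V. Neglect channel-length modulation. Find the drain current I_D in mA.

V_GS = V_G = 1.79 V, so V_ov = 1.79 − 0.428 = 1.36 V.
Assume saturation: I_D = ½ k_n V_ov² = 0.5 × 3.24 × 1.36² = 3.01 mA, giving V_DS = V_DD − I_D R_D = 14.6 − 3.01 × 13.2 = -25.1 V.
But -25.1 V < V_ov = 1.36 V, so the device is actually in triode.
In triode I_D = k_n[V_ov V_DS − ½ V_DS²] and I_D = (V_DD − V_DS)/R_D. Equating: 21.4 V_DS² − 59.25 V_DS + 14.6 = 0, giving V_DS = 0.273 V (the root below V_ov).
I_D = (14.6 − 0.273) / 13.2 = 1.09 mA.

I_D = 1.09 mA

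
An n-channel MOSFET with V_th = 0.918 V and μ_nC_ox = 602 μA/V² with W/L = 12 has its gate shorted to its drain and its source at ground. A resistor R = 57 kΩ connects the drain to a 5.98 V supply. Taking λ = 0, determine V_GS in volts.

With gate tied to drain, V_GS = V_DS ≥ V_GS − V_th, so the device is in saturation.
k_n = μ_nC_ox · (W/L) = 7.224 mA/V².
KCL at the drain: ½ k_n (V_GS − V_th)² = (V_DD − V_GS)/R.
Let x = V_GS − 0.918. Then 206 x² + x − 5.062 = 0, giving x = 0.154 V (positive root), so V_GS = 1.07 V.
I_D = (V_DD − V_GS)/R = (5.98 − 1.07) / 57 = 0.0861 mA.

V_GS = 1.07 V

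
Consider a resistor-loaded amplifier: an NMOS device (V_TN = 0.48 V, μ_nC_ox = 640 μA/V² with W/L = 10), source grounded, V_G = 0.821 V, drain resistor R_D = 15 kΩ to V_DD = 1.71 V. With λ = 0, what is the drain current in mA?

I_D = 0.110 mA

V_GS = V_G = 0.821 V, so V_ov = 0.821 − 0.48 = 0.341 V.
k_n = μ_nC_ox · (W/L) = 6.4 mA/V².
Assume saturation: I_D = ½ k_n V_ov² = 0.5 × 6.4 × 0.341² = 0.372 mA, giving V_DS = V_DD − I_D R_D = 1.71 − 0.372 × 15 = -3.87 V.
But -3.87 V < V_ov = 0.341 V, so the device is actually in triode.
In triode I_D = k_n[V_ov V_DS − ½ V_DS²] and I_D = (V_DD − V_DS)/R_D. Equating: 48 V_DS² − 33.74 V_DS + 1.71 = 0, giving V_DS = 0.055 V (the root below V_ov).
I_D = (1.71 − 0.055) / 15 = 0.11 mA.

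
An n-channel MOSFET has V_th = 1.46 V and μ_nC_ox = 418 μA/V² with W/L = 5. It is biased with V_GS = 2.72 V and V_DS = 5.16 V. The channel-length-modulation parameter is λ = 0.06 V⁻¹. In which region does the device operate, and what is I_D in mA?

Saturation; I_D = 2.17 mA

k_n = μ_nC_ox · (W/L) = 2.09 mA/V².
V_ov = V_GS − V_th = 2.72 − 1.46 = 1.26 V.
Since V_DS = 5.16 V ≥ V_ov = 1.26 V, the device is in saturation.
I_D = ½ k_n V_ov² (1 + λ V_DS) = 0.5 × 2.09 × 1.26² × (1 + 0.06 × 5.16) = 2.17 mA.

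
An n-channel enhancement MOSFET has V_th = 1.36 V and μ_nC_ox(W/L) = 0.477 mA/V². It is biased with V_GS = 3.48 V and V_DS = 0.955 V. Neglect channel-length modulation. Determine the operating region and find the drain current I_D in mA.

Triode; I_D = 0.748 mA

V_ov = V_GS − V_th = 3.48 − 1.36 = 2.12 V.
Since V_DS = 0.955 V < V_ov = 2.12 V, the device is in the triode region.
I_D = k_n [V_ov · V_DS − ½ V_DS²] = 0.477 × [2.12 × 0.955 − 0.5 × 0.955²] = 0.748 mA.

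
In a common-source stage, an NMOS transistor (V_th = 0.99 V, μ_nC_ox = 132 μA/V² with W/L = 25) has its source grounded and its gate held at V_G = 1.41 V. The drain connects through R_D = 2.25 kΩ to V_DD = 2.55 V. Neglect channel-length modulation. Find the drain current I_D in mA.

I_D = 0.291 mA

V_GS = V_G = 1.41 V, so V_ov = 1.41 − 0.99 = 0.42 V.
k_n = μ_nC_ox · (W/L) = 3.3 mA/V².
Assume saturation: I_D = ½ k_n V_ov² = 0.5 × 3.3 × 0.42² = 0.291 mA, giving V_DS = V_DD − I_D R_D = 2.55 − 0.291 × 2.25 = 1.9 V.
V_DS = 1.9 V ≥ V_ov = 0.42 V, confirming saturation.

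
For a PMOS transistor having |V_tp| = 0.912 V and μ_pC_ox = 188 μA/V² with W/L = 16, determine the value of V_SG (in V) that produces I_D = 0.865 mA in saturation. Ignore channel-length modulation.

V_SG = 1.67 V

k_p = μ_pC_ox · (W/L) = 3.008 mA/V².
In saturation I_D = ½ k_p (V_SG − |V_tp|)², so V_SG − |V_tp| = √(2 I_D / k_p) = √(2 × 0.865 / 3.008) = 0.758 V.
V_SG = 0.912 + 0.758 = 1.67 V.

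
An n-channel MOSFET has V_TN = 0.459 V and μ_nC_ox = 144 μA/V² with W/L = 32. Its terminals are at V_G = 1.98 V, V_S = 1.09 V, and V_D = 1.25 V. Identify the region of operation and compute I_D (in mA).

Triode; I_D = 0.259 mA

V_GS = V_G − V_S = 1.98 − 1.09 = 0.89 V; V_DS = V_D − V_S = 1.25 − 1.09 = 0.16 V.
k_n = μ_nC_ox · (W/L) = 4.608 mA/V².
V_ov = V_GS − V_TN = 0.89 − 0.459 = 0.431 V.
Since V_DS = 0.16 V < V_ov = 0.431 V, the device is in the triode region.
I_D = k_n [V_ov · V_DS − ½ V_DS²] = 4.608 × [0.431 × 0.16 − 0.5 × 0.16²] = 0.259 mA.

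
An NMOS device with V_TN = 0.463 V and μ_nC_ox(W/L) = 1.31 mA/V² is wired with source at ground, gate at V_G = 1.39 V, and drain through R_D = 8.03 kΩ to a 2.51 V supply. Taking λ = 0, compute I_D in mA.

V_GS = V_G = 1.39 V, so V_ov = 1.39 − 0.463 = 0.927 V.
Assume saturation: I_D = ½ k_n V_ov² = 0.5 × 1.31 × 0.927² = 0.563 mA, giving V_DS = V_DD − I_D R_D = 2.51 − 0.563 × 8.03 = -2.01 V.
But -2.01 V < V_ov = 0.927 V, so the device is actually in triode.
In triode I_D = k_n[V_ov V_DS − ½ V_DS²] and I_D = (V_DD − V_DS)/R_D. Equating: 5.26 V_DS² − 10.75 V_DS + 2.51 = 0, giving V_DS = 0.269 V (the root below V_ov).
I_D = (2.51 − 0.269) / 8.03 = 0.279 mA.

I_D = 0.279 mA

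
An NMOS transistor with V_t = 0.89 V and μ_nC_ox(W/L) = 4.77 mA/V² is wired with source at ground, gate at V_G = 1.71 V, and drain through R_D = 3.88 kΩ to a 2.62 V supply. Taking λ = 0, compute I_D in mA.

I_D = 0.629 mA

V_GS = V_G = 1.71 V, so V_ov = 1.71 − 0.89 = 0.82 V.
Assume saturation: I_D = ½ k_n V_ov² = 0.5 × 4.77 × 0.82² = 1.6 mA, giving V_DS = V_DD − I_D R_D = 2.62 − 1.6 × 3.88 = -3.6 V.
But -3.6 V < V_ov = 0.82 V, so the device is actually in triode.
In triode I_D = k_n[V_ov V_DS − ½ V_DS²] and I_D = (V_DD − V_DS)/R_D. Equating: 9.25 V_DS² − 16.18 V_DS + 2.62 = 0, giving V_DS = 0.181 V (the root below V_ov).
I_D = (2.62 − 0.181) / 3.88 = 0.629 mA.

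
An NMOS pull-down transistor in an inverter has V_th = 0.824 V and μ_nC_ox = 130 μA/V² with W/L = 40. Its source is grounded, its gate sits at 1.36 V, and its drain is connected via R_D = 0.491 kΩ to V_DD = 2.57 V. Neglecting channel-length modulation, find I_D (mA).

I_D = 0.747 mA

V_GS = V_G = 1.36 V, so V_ov = 1.36 − 0.824 = 0.536 V.
k_n = μ_nC_ox · (W/L) = 5.2 mA/V².
Assume saturation: I_D = ½ k_n V_ov² = 0.5 × 5.2 × 0.536² = 0.747 mA, giving V_DS = V_DD − I_D R_D = 2.57 − 0.747 × 0.491 = 2.2 V.
V_DS = 2.2 V ≥ V_ov = 0.536 V, confirming saturation.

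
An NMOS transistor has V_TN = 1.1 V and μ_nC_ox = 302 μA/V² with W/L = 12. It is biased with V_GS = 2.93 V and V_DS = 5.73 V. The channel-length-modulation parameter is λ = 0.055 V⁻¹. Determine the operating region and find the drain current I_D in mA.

k_n = μ_nC_ox · (W/L) = 3.624 mA/V².
V_ov = V_GS − V_TN = 2.93 − 1.1 = 1.83 V.
Since V_DS = 5.73 V ≥ V_ov = 1.83 V, the device is in saturation.
I_D = ½ k_n V_ov² (1 + λ V_DS) = 0.5 × 3.624 × 1.83² × (1 + 0.055 × 5.73) = 7.98 mA.

Saturation; I_D = 7.98 mA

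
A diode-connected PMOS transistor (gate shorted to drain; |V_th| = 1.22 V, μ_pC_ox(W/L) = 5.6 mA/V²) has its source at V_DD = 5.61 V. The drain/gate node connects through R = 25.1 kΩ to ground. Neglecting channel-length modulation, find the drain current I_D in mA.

I_D = 0.165 mA

With gate tied to drain, V_SG = V_SD ≥ V_SG − |V_th|, so the device is in saturation.
KCL at the drain: ½ k_p (V_SG − |V_th|)² = (V_DD − V_SG)/R.
Let x = V_SG − 1.22. Then 70.3 x² + x − 4.39 = 0, giving x = 0.243 V (positive root), so V_SG = 1.46 V.
I_D = (V_DD − V_SG)/R = (5.61 − 1.46) / 25.1 = 0.165 mA.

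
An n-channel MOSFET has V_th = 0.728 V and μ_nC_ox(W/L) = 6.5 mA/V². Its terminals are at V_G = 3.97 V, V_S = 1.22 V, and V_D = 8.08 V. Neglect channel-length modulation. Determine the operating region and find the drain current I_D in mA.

Saturation; I_D = 13.3 mA

V_GS = V_G − V_S = 3.97 − 1.22 = 2.75 V; V_DS = V_D − V_S = 8.08 − 1.22 = 6.86 V.
V_ov = V_GS − V_th = 2.75 − 0.728 = 2.02 V.
Since V_DS = 6.86 V ≥ V_ov = 2.02 V, the device is in saturation.
I_D = ½ k_n V_ov² = 0.5 × 6.5 × 2.02² = 13.3 mA.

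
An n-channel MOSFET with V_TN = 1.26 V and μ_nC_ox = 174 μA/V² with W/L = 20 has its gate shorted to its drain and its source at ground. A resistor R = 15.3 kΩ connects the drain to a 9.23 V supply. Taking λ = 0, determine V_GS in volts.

With gate tied to drain, V_GS = V_DS ≥ V_GS − V_TN, so the device is in saturation.
k_n = μ_nC_ox · (W/L) = 3.48 mA/V².
KCL at the drain: ½ k_n (V_GS − V_TN)² = (V_DD − V_GS)/R.
Let x = V_GS − 1.26. Then 26.6 x² + x − 7.97 = 0, giving x = 0.529 V (positive root), so V_GS = 1.79 V.
I_D = (V_DD − V_GS)/R = (9.23 − 1.79) / 15.3 = 0.486 mA.

V_GS = 1.79 V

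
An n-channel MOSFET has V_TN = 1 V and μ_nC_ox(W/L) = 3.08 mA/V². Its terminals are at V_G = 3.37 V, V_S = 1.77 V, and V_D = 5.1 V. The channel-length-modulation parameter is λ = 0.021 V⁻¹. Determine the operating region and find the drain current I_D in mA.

V_GS = V_G − V_S = 3.37 − 1.77 = 1.6 V; V_DS = V_D − V_S = 5.1 − 1.77 = 3.33 V.
V_ov = V_GS − V_TN = 1.6 − 1 = 0.6 V.
Since V_DS = 3.33 V ≥ V_ov = 0.6 V, the device is in saturation.
I_D = ½ k_n V_ov² (1 + λ V_DS) = 0.5 × 3.08 × 0.6² × (1 + 0.021 × 3.33) = 0.593 mA.

Saturation; I_D = 0.593 mA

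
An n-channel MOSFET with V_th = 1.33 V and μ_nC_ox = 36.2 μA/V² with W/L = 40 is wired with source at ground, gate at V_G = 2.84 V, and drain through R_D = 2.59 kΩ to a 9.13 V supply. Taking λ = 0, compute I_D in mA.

I_D = 1.65 mA

V_GS = V_G = 2.84 V, so V_ov = 2.84 − 1.33 = 1.51 V.
k_n = μ_nC_ox · (W/L) = 1.448 mA/V².
Assume saturation: I_D = ½ k_n V_ov² = 0.5 × 1.448 × 1.51² = 1.65 mA, giving V_DS = V_DD − I_D R_D = 9.13 − 1.65 × 2.59 = 4.85 V.
V_DS = 4.85 V ≥ V_ov = 1.51 V, confirming saturation.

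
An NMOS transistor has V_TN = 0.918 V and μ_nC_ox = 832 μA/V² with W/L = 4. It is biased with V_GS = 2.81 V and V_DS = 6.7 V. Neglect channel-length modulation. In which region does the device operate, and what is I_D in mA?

Saturation; I_D = 5.96 mA

k_n = μ_nC_ox · (W/L) = 3.328 mA/V².
V_ov = V_GS − V_TN = 2.81 − 0.918 = 1.89 V.
Since V_DS = 6.7 V ≥ V_ov = 1.89 V, the device is in saturation.
I_D = ½ k_n V_ov² = 0.5 × 3.328 × 1.89² = 5.96 mA.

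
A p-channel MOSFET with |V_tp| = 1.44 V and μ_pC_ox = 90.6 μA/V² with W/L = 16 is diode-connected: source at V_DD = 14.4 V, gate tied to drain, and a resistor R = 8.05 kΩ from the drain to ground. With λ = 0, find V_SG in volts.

With gate tied to drain, V_SG = V_SD ≥ V_SG − |V_tp|, so the device is in saturation.
k_p = μ_pC_ox · (W/L) = 1.45 mA/V².
KCL at the drain: ½ k_p (V_SG − |V_tp|)² = (V_DD − V_SG)/R.
Let x = V_SG − 1.44. Then 5.83 x² + x − 12.96 = 0, giving x = 1.41 V (positive root), so V_SG = 2.85 V.
I_D = (V_DD − V_SG)/R = (14.4 − 2.85) / 8.05 = 1.44 mA.

V_SG = 2.85 V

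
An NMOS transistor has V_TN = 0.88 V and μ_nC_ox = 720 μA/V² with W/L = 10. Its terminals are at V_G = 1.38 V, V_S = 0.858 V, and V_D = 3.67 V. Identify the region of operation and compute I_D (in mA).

V_GS = V_G − V_S = 1.38 − 0.858 = 0.522 V; V_DS = V_D − V_S = 3.67 − 0.858 = 2.81 V.
V_GS = 0.522 V < V_TN = 0.88 V, so the transistor is in cutoff.

Cutoff; I_D = 0 mA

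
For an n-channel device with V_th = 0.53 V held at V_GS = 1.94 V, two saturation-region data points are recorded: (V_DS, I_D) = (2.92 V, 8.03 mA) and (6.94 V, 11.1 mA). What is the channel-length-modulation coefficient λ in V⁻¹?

With V_GS fixed, I_D ∝ (1 + λ V_DS) in saturation, so I_D2/I_D1 = (1 + λ V_DS2)/(1 + λ V_DS1).
11.1/8.03 = 1.382 = (1 + 6.94 λ)/(1 + 2.92 λ).
Solving: λ (I_D1 V_DS2 − I_D2 V_DS1) = I_D2 − I_D1, so λ = (11.1 − 8.03) / (8.03 × 6.94 − 11.1 × 2.92) = 3.07 / 23.3 = 0.132 V⁻¹.

λ = 0.132 V⁻¹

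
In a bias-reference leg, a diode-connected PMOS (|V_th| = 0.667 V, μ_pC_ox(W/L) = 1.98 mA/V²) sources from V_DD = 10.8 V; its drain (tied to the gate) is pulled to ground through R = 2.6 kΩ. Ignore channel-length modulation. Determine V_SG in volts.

With gate tied to drain, V_SG = V_SD ≥ V_SG − |V_th|, so the device is in saturation.
KCL at the drain: ½ k_p (V_SG − |V_th|)² = (V_DD − V_SG)/R.
Let x = V_SG − 0.667. Then 2.57 x² + x − 10.13 = 0, giving x = 1.8 V (positive root), so V_SG = 2.47 V.
I_D = (V_DD − V_SG)/R = (10.8 − 2.47) / 2.6 = 3.21 mA.

V_SG = 2.47 V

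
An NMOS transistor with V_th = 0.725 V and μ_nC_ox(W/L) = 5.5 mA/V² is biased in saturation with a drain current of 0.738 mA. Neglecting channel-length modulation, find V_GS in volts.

V_GS = 1.24 V

In saturation I_D = ½ k_n (V_GS − V_th)², so V_GS − V_th = √(2 I_D / k_n) = √(2 × 0.738 / 5.5) = 0.518 V.
V_GS = 0.725 + 0.518 = 1.24 V.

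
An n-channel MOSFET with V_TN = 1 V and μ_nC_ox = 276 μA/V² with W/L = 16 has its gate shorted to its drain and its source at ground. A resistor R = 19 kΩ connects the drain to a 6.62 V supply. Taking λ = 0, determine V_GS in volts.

V_GS = 1.35 V

With gate tied to drain, V_GS = V_DS ≥ V_GS − V_TN, so the device is in saturation.
k_n = μ_nC_ox · (W/L) = 4.416 mA/V².
KCL at the drain: ½ k_n (V_GS − V_TN)² = (V_DD − V_GS)/R.
Let x = V_GS − 1. Then 42 x² + x − 5.62 = 0, giving x = 0.354 V (positive root), so V_GS = 1.35 V.
I_D = (V_DD − V_GS)/R = (6.62 − 1.35) / 19 = 0.277 mA.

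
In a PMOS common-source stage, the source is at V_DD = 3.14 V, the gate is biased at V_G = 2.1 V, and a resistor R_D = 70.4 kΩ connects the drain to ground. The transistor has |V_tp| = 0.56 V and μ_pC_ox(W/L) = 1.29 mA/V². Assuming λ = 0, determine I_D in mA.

I_D = 0.0435 mA

V_SG = V_DD − V_G = 3.14 − 2.1 = 1.04 V, so V_ov = 1.04 − 0.56 = 0.48 V.
Assume saturation: I_D = ½ k_p V_ov² = 0.5 × 1.29 × 0.48² = 0.149 mA, giving V_SD = V_DD − I_D R_D = 3.14 − 0.149 × 70.4 = -7.32 V.
But -7.32 V < V_ov = 0.48 V, so the device is actually in triode.
In triode I_D = k_p[V_ov V_SD − ½ V_SD²] and I_D = (V_DD − V_SD)/R_D. Equating: 45.4 V_SD² − 44.59 V_SD + 3.14 = 0, giving V_SD = 0.0764 V (the root below V_ov).
I_D = (3.14 − 0.0764) / 70.4 = 0.0435 mA.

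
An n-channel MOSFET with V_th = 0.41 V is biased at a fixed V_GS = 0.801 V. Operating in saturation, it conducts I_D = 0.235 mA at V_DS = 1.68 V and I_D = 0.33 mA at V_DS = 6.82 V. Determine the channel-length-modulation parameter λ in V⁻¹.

With V_GS fixed, I_D ∝ (1 + λ V_DS) in saturation, so I_D2/I_D1 = (1 + λ V_DS2)/(1 + λ V_DS1).
0.33/0.235 = 1.404 = (1 + 6.82 λ)/(1 + 1.68 λ).
Solving: λ (I_D1 V_DS2 − I_D2 V_DS1) = I_D2 − I_D1, so λ = (0.33 − 0.235) / (0.235 × 6.82 − 0.33 × 1.68) = 0.095 / 1.05 = 0.0906 V⁻¹.

λ = 0.0906 V⁻¹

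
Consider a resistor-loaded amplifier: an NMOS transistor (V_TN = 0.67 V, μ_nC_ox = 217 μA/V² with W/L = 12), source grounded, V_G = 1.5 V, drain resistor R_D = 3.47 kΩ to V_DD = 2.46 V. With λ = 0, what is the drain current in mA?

I_D = 0.606 mA

V_GS = V_G = 1.5 V, so V_ov = 1.5 − 0.67 = 0.83 V.
k_n = μ_nC_ox · (W/L) = 2.604 mA/V².
Assume saturation: I_D = ½ k_n V_ov² = 0.5 × 2.604 × 0.83² = 0.897 mA, giving V_DS = V_DD − I_D R_D = 2.46 − 0.897 × 3.47 = -0.652 V.
But -0.652 V < V_ov = 0.83 V, so the device is actually in triode.
In triode I_D = k_n[V_ov V_DS − ½ V_DS²] and I_D = (V_DD − V_DS)/R_D. Equating: 4.52 V_DS² − 8.5 V_DS + 2.46 = 0, giving V_DS = 0.357 V (the root below V_ov).
I_D = (2.46 − 0.357) / 3.47 = 0.606 mA.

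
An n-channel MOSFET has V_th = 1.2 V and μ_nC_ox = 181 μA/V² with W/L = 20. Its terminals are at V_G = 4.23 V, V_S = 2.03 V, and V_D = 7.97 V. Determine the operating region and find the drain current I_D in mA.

V_GS = V_G − V_S = 4.23 − 2.03 = 2.2 V; V_DS = V_D − V_S = 7.97 − 2.03 = 5.94 V.
k_n = μ_nC_ox · (W/L) = 3.62 mA/V².
V_ov = V_GS − V_th = 2.2 − 1.2 = 1 V.
Since V_DS = 5.94 V ≥ V_ov = 1 V, the device is in saturation.
I_D = ½ k_n V_ov² = 0.5 × 3.62 × 1² = 1.81 mA.

Saturation; I_D = 1.81 mA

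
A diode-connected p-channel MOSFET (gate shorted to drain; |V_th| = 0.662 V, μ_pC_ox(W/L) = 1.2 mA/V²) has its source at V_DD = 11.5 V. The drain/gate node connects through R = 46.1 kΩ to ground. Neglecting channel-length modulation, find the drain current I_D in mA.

With gate tied to drain, V_SG = V_SD ≥ V_SG − |V_th|, so the device is in saturation.
KCL at the drain: ½ k_p (V_SG − |V_th|)² = (V_DD − V_SG)/R.
Let x = V_SG − 0.662. Then 27.7 x² + x − 10.84 = 0, giving x = 0.608 V (positive root), so V_SG = 1.27 V.
I_D = (V_DD − V_SG)/R = (11.5 − 1.27) / 46.1 = 0.222 mA.

I_D = 0.222 mA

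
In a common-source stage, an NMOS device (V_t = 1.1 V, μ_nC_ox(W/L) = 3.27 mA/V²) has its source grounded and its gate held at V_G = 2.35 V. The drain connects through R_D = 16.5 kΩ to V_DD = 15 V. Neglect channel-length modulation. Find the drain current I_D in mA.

I_D = 0.894 mA

V_GS = V_G = 2.35 V, so V_ov = 2.35 − 1.1 = 1.25 V.
Assume saturation: I_D = ½ k_n V_ov² = 0.5 × 3.27 × 1.25² = 2.55 mA, giving V_DS = V_DD − I_D R_D = 15 − 2.55 × 16.5 = -27.2 V.
But -27.2 V < V_ov = 1.25 V, so the device is actually in triode.
In triode I_D = k_n[V_ov V_DS − ½ V_DS²] and I_D = (V_DD − V_DS)/R_D. Equating: 27 V_DS² − 68.44 V_DS + 15 = 0, giving V_DS = 0.242 V (the root below V_ov).
I_D = (15 − 0.242) / 16.5 = 0.894 mA.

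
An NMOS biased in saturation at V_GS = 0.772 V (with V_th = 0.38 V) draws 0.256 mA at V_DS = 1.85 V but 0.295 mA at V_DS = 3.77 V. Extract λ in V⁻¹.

With V_GS fixed, I_D ∝ (1 + λ V_DS) in saturation, so I_D2/I_D1 = (1 + λ V_DS2)/(1 + λ V_DS1).
0.295/0.256 = 1.152 = (1 + 3.77 λ)/(1 + 1.85 λ).
Solving: λ (I_D1 V_DS2 − I_D2 V_DS1) = I_D2 − I_D1, so λ = (0.295 − 0.256) / (0.256 × 3.77 − 0.295 × 1.85) = 0.039 / 0.419 = 0.093 V⁻¹.

λ = 0.0930 V⁻¹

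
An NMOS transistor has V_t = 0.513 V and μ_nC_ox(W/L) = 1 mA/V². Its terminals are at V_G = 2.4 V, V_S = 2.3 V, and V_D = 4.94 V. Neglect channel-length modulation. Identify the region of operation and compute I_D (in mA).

V_GS = V_G − V_S = 2.4 − 2.3 = 0.1 V; V_DS = V_D − V_S = 4.94 − 2.3 = 2.64 V.
V_GS = 0.1 V < V_t = 0.513 V, so the transistor is in cutoff.

Cutoff; I_D = 0 mA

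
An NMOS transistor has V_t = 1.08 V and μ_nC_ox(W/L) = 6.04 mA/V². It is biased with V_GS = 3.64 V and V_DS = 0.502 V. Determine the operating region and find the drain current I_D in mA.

Triode; I_D = 7.00 mA

V_ov = V_GS − V_t = 3.64 − 1.08 = 2.56 V.
Since V_DS = 0.502 V < V_ov = 2.56 V, the device is in the triode region.
I_D = k_n [V_ov · V_DS − ½ V_DS²] = 6.04 × [2.56 × 0.502 − 0.5 × 0.502²] = 7 mA.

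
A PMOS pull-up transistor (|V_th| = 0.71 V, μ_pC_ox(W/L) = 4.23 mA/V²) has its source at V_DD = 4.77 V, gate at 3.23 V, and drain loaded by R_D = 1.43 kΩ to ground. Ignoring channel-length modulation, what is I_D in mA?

I_D = 1.46 mA

V_SG = V_DD − V_G = 4.77 − 3.23 = 1.54 V, so V_ov = 1.54 − 0.71 = 0.83 V.
Assume saturation: I_D = ½ k_p V_ov² = 0.5 × 4.23 × 0.83² = 1.46 mA, giving V_SD = V_DD − I_D R_D = 4.77 − 1.46 × 1.43 = 2.69 V.
V_SD = 2.69 V ≥ V_ov = 0.83 V, confirming saturation.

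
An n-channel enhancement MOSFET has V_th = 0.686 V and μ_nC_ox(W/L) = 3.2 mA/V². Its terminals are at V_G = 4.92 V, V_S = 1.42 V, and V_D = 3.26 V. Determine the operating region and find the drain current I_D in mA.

V_GS = V_G − V_S = 4.92 − 1.42 = 3.5 V; V_DS = V_D − V_S = 3.26 − 1.42 = 1.84 V.
V_ov = V_GS − V_th = 3.5 − 0.686 = 2.81 V.
Since V_DS = 1.84 V < V_ov = 2.81 V, the device is in the triode region.
I_D = k_n [V_ov · V_DS − ½ V_DS²] = 3.2 × [2.81 × 1.84 − 0.5 × 1.84²] = 11.2 mA.

Triode; I_D = 11.2 mA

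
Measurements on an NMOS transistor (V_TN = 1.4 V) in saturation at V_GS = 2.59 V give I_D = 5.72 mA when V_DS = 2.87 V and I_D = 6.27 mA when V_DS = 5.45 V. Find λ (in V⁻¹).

With V_GS fixed, I_D ∝ (1 + λ V_DS) in saturation, so I_D2/I_D1 = (1 + λ V_DS2)/(1 + λ V_DS1).
6.27/5.72 = 1.096 = (1 + 5.45 λ)/(1 + 2.87 λ).
Solving: λ (I_D1 V_DS2 − I_D2 V_DS1) = I_D2 − I_D1, so λ = (6.27 − 5.72) / (5.72 × 5.45 − 6.27 × 2.87) = 0.55 / 13.2 = 0.0417 V⁻¹.

λ = 0.0417 V⁻¹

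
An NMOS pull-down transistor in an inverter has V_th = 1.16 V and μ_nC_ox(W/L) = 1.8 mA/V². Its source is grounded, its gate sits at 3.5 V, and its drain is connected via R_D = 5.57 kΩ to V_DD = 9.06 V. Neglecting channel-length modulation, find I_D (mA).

I_D = 1.55 mA

V_GS = V_G = 3.5 V, so V_ov = 3.5 − 1.16 = 2.34 V.
Assume saturation: I_D = ½ k_n V_ov² = 0.5 × 1.8 × 2.34² = 4.93 mA, giving V_DS = V_DD − I_D R_D = 9.06 − 4.93 × 5.57 = -18.4 V.
But -18.4 V < V_ov = 2.34 V, so the device is actually in triode.
In triode I_D = k_n[V_ov V_DS − ½ V_DS²] and I_D = (V_DD − V_DS)/R_D. Equating: 5.01 V_DS² − 24.46 V_DS + 9.06 = 0, giving V_DS = 0.404 V (the root below V_ov).
I_D = (9.06 − 0.404) / 5.57 = 1.55 mA.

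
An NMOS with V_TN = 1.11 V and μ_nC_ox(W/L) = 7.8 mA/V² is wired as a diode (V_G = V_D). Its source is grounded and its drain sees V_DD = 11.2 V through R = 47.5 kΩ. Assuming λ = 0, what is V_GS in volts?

With gate tied to drain, V_GS = V_DS ≥ V_GS − V_TN, so the device is in saturation.
KCL at the drain: ½ k_n (V_GS − V_TN)² = (V_DD − V_GS)/R.
Let x = V_GS − 1.11. Then 185 x² + x − 10.09 = 0, giving x = 0.231 V (positive root), so V_GS = 1.34 V.
I_D = (V_DD − V_GS)/R = (11.2 − 1.34) / 47.5 = 0.208 mA.

V_GS = 1.34 V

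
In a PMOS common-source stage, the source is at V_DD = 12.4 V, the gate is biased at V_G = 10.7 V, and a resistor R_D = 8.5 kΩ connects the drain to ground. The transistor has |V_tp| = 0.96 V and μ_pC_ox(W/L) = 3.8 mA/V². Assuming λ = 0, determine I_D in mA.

I_D = 1.04 mA

V_SG = V_DD − V_G = 12.4 − 10.7 = 1.7 V, so V_ov = 1.7 − 0.96 = 0.74 V.
Assume saturation: I_D = ½ k_p V_ov² = 0.5 × 3.8 × 0.74² = 1.04 mA, giving V_SD = V_DD − I_D R_D = 12.4 − 1.04 × 8.5 = 3.56 V.
V_SD = 3.56 V ≥ V_ov = 0.74 V, confirming saturation.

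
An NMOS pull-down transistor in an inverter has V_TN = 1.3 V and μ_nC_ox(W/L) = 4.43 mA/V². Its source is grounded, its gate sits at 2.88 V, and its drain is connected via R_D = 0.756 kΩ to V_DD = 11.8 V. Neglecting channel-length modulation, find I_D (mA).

V_GS = V_G = 2.88 V, so V_ov = 2.88 − 1.3 = 1.58 V.
Assume saturation: I_D = ½ k_n V_ov² = 0.5 × 4.43 × 1.58² = 5.53 mA, giving V_DS = V_DD − I_D R_D = 11.8 − 5.53 × 0.756 = 7.62 V.
V_DS = 7.62 V ≥ V_ov = 1.58 V, confirming saturation.

I_D = 5.53 mA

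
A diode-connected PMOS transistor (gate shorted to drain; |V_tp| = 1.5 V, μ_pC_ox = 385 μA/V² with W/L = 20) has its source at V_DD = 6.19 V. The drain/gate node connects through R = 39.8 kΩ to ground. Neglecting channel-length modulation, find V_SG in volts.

V_SG = 1.67 V

With gate tied to drain, V_SG = V_SD ≥ V_SG − |V_tp|, so the device is in saturation.
k_p = μ_pC_ox · (W/L) = 7.7 mA/V².
KCL at the drain: ½ k_p (V_SG − |V_tp|)² = (V_DD − V_SG)/R.
Let x = V_SG − 1.5. Then 153 x² + x − 4.69 = 0, giving x = 0.172 V (positive root), so V_SG = 1.67 V.
I_D = (V_DD − V_SG)/R = (6.19 − 1.67) / 39.8 = 0.114 mA.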